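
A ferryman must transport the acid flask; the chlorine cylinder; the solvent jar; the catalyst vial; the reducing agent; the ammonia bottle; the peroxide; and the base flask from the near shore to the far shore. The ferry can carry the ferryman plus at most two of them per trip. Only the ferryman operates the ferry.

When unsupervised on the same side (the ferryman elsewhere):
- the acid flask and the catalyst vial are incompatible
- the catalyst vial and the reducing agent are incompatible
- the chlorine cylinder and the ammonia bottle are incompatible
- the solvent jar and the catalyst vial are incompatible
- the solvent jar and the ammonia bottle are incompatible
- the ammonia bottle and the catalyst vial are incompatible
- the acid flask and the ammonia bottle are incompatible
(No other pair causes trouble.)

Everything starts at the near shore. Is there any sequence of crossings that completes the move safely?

Yes

1. Ferryman goes to the far shore with the ammonia bottle and the catalyst vial.  [the near shore: the acid flask, the base flask, the chlorine cylinder, the peroxide, the reducing agent, the solvent jar | the far shore: the ammonia bottle, the catalyst vial]
2. Ferryman goes back to the near shore with the catalyst vial.  [the near shore: the acid flask, the base flask, the catalyst vial, the chlorine cylinder, the peroxide, the reducing agent, the solvent jar | the far shore: the ammonia bottle]
3. Ferryman goes to the far shore with the catalyst vial and the chlorine cylinder.  [the near shore: the acid flask, the base flask, the peroxide, the reducing agent, the solvent jar | the far shore: the ammonia bottle, the catalyst vial, the chlorine cylinder]
4. Ferryman goes back to the near shore with the ammonia bottle.  [the near shore: the acid flask, the ammonia bottle, the base flask, the peroxide, the reducing agent, the solvent jar | the far shore: the catalyst vial, the chlorine cylinder]
5. Ferryman goes to the far shore with the acid flask and the solvent jar.  [the near shore: the ammonia bottle, the base flask, the peroxide, the reducing agent | the far shore: the acid flask, the catalyst vial, the chlorine cylinder, the solvent jar]
6. Ferryman goes back to the near shore with the catalyst vial.  [the near shore: the ammonia bottle, the base flask, the catalyst vial, the peroxide, the reducing agent | the far shore: the acid flask, the chlorine cylinder, the solvent jar]
7. Ferryman goes to the far shore with the catalyst vial and the reducing agent.  [the near shore: the ammonia bottle, the base flask, the peroxide | the far shore: the acid flask, the catalyst vial, the chlorine cylinder, the reducing agent, the solvent jar]
8. Ferryman goes back to the near shore with the catalyst vial.  [the near shore: the ammonia bottle, the base flask, the catalyst vial, the peroxide | the far shore: the acid flask, the chlorine cylinder, the reducing agent, the solvent jar]
9. Ferryman goes to the far shore with the catalyst vial and the peroxide.  [the near shore: the ammonia bottle, the base flask | the far shore: the acid flask, the catalyst vial, the chlorine cylinder, the peroxide, the reducing agent, the solvent jar]
10. Ferryman goes back to the near shore with the catalyst vial.  [the near shore: the ammonia bottle, the base flask, the catalyst vial | the far shore: the acid flask, the chlorine cylinder, the peroxide, the reducing agent, the solvent jar]
11. Ferryman goes to the far shore with the base flask and the catalyst vial.  [the near shore: the ammonia bottle | the far shore: the acid flask, the base flask, the catalyst vial, the chlorine cylinder, the peroxide, the reducing agent, the solvent jar]
12. Ferryman goes back to the near shore with the catalyst vial.  [the near shore: the ammonia bottle, the catalyst vial | the far shore: the acid flask, the base flask, the chlorine cylinder, the peroxide, the reducing agent, the solvent jar]
13. Ferryman goes to the far shore with the ammonia bottle and the catalyst vial.  [the near shore: — | the far shore: the acid flask, the ammonia bottle, the base flask, the catalyst vial, the chlorine cylinder, the peroxide, the reducing agent, the solvent jar]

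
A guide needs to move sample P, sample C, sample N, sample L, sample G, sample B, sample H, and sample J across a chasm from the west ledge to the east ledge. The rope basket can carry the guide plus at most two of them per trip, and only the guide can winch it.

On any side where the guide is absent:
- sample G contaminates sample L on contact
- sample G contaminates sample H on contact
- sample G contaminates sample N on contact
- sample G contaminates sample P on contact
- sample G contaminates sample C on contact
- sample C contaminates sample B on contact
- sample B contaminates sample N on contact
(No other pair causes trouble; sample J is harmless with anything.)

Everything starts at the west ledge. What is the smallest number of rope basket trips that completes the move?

11

Counting alone: the guide can take at most 2 across per trip to the east ledge, so moving all 8 needs at least 4 loaded trips out, with a return between consecutive ones — at least 7 crossings.
The safety rule pushes this higher. Following every safe sequence of crossings, the most of the 8 that can be at the east ledge as the rope basket arrives there on crossings 7, 9 is 6, 7 respectively — never all 8.
So no plan with fewer than 11 crossings exists, and this one achieves 11:
1. Guide goes to the east ledge with sample B and sample G.  [the west ledge: sample C, sample H, sample J, sample L, sample N, sample P | the east ledge: sample B, sample G]
2. Guide goes back to the west ledge alone.  [the west ledge: sample C, sample H, sample J, sample L, sample N, sample P | the east ledge: sample B, sample G]
3. Guide goes to the east ledge with sample J.  [the west ledge: sample C, sample H, sample L, sample N, sample P | the east ledge: sample B, sample G, sample J]
4. Guide goes back to the west ledge alone.  [the west ledge: sample C, sample H, sample L, sample N, sample P | the east ledge: sample B, sample G, sample J]
5. Guide goes to the east ledge with sample C and sample P.  [the west ledge: sample H, sample L, sample N | the east ledge: sample B, sample C, sample G, sample J, sample P]
6. Guide goes back to the west ledge with sample B and sample G.  [the west ledge: sample B, sample G, sample H, sample L, sample N | the east ledge: sample C, sample J, sample P]
7. Guide goes to the east ledge with sample G and sample N.  [the west ledge: sample B, sample H, sample L | the east ledge: sample C, sample G, sample J, sample N, sample P]
8. Guide goes back to the west ledge with sample G.  [the west ledge: sample B, sample G, sample H, sample L | the east ledge: sample C, sample J, sample N, sample P]
9. Guide goes to the east ledge with sample H and sample L.  [the west ledge: sample B, sample G | the east ledge: sample C, sample H, sample J, sample L, sample N, sample P]
10. Guide goes back to the west ledge alone.  [the west ledge: sample B, sample G | the east ledge: sample C, sample H, sample J, sample L, sample N, sample P]
11. Guide goes to the east ledge with sample B and sample G.  [the west ledge: — | the east ledge: sample B, sample C, sample G, sample H, sample J, sample L, sample N, sample P]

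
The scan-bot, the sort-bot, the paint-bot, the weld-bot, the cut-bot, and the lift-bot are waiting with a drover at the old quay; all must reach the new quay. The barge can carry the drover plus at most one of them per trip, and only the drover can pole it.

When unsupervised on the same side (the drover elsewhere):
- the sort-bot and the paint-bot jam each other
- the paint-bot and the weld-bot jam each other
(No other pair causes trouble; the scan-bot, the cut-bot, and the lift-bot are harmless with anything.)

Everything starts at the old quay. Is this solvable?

1. Drover goes to the new quay with the paint-bot.  [the old quay: the cut-bot, the lift-bot, the scan-bot, the sort-bot, the weld-bot | the new quay: the paint-bot]
2. Drover goes back to the old quay alone.  [the old quay: the cut-bot, the lift-bot, the scan-bot, the sort-bot, the weld-bot | the new quay: the paint-bot]
3. Drover goes to the new quay with the scan-bot.  [the old quay: the cut-bot, the lift-bot, the sort-bot, the weld-bot | the new quay: the paint-bot, the scan-bot]
4. Drover goes back to the old quay alone.  [the old quay: the cut-bot, the lift-bot, the sort-bot, the weld-bot | the new quay: the paint-bot, the scan-bot]
5. Drover goes to the new quay with the sort-bot.  [the old quay: the cut-bot, the lift-bot, the weld-bot | the new quay: the paint-bot, the scan-bot, the sort-bot]
6. Drover goes back to the old quay with the paint-bot.  [the old quay: the cut-bot, the lift-bot, the paint-bot, the weld-bot | the new quay: the scan-bot, the sort-bot]
7. Drover goes to the new quay with the weld-bot.  [the old quay: the cut-bot, the lift-bot, the paint-bot | the new quay: the scan-bot, the sort-bot, the weld-bot]
8. Drover goes back to the old quay alone.  [the old quay: the cut-bot, the lift-bot, the paint-bot | the new quay: the scan-bot, the sort-bot, the weld-bot]
9. Drover goes to the new quay with the cut-bot.  [the old quay: the lift-bot, the paint-bot | the new quay: the cut-bot, the scan-bot, the sort-bot, the weld-bot]
10. Drover goes back to the old quay alone.  [the old quay: the lift-bot, the paint-bot | the new quay: the cut-bot, the scan-bot, the sort-bot, the weld-bot]
11. Drover goes to the new quay with the lift-bot.  [the old quay: the paint-bot | the new quay: the cut-bot, the lift-bot, the scan-bot, the sort-bot, the weld-bot]
12. Drover goes back to the old quay alone.  [the old quay: the paint-bot | the new quay: the cut-bot, the lift-bot, the scan-bot, the sort-bot, the weld-bot]
13. Drover goes to the new quay with the paint-bot.  [the old quay: — | the new quay: the cut-bot, the lift-bot, the paint-bot, the scan-bot, the sort-bot, the weld-bot]

Yes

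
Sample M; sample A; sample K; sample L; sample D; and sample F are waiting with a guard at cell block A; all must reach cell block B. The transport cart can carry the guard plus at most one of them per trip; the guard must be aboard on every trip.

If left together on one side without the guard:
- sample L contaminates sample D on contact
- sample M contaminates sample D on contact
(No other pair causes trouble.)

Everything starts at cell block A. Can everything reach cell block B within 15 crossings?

Yes

Yes — this plan uses 13 crossings (≤ 15):
1. Guard goes to cell block B with sample D.
2. Guard goes back to cell block A alone.
3. Guard goes to cell block B with sample M.
4. Guard goes back to cell block A with sample D.
5. Guard goes to cell block B with sample L.
6. Guard goes back to cell block A alone.
7. Guard goes to cell block B with sample A.
8. Guard goes back to cell block A alone.
9. Guard goes to cell block B with sample K.
10. Guard goes back to cell block A alone.
11. Guard goes to cell block B with sample F.
12. Guard goes back to cell block A alone.
13. Guard goes to cell block B with sample D.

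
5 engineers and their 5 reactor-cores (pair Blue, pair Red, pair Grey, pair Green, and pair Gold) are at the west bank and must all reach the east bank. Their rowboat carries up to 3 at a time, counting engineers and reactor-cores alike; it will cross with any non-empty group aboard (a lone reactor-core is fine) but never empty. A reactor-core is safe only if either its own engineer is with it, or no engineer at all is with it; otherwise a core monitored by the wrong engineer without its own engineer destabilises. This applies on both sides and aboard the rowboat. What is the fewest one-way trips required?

Counting alone: each trip to the east bank takes at most 3 across and each return brings at least 1 back, so after t trips out (and t−1 returns) at most 3t − (t−1) of the 10 are across; that first reaches 10 at t = 5, so at least 9 crossings are needed.
The safety rule pushes this higher. Following every safe sequence of crossings, the most of the 10 that can be at the east bank as the rowboat arrives there on crossing 9 is 9 — never all 10.
So no plan with fewer than 11 crossings exists, and this one achieves 11:
1. engineer Blue and reactor-core Blue cross → the east bank.
2. engineer Blue crosses ← the west bank.
3. reactor-core Green, reactor-core Grey, and reactor-core Red cross → the east bank.
4. reactor-core Blue crosses ← the west bank.
5. engineer Green, engineer Grey, and engineer Red cross → the east bank.
6. engineer Red and reactor-core Red cross ← the west bank.
7. engineer Blue, engineer Gold, and engineer Red cross → the east bank.
8. reactor-core Grey crosses ← the west bank.
9. reactor-core Blue and reactor-core Red cross → the east bank.
10. reactor-core Blue crosses ← the west bank.
11. reactor-core Blue, reactor-core Gold, and reactor-core Grey cross → the east bank.

11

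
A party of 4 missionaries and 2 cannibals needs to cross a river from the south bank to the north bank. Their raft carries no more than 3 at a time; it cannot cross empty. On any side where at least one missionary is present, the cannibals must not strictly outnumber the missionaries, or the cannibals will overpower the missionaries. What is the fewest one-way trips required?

5

Counting alone: each trip to the north bank takes at most 3 across and each return brings at least 1 back, so after t trips out (and t−1 returns) at most 3t − (t−1) of the 6 are across; that first reaches 6 at t = 3, so at least 5 crossings are needed.
The plan below uses exactly 5 crossings, so it is optimal:
1. 2 cannibals → the north bank.  (the south bank: 4M 0C; the north bank: 0M 2C)
2. 1 cannibal ← the south bank.  (the south bank: 4M 1C; the north bank: 0M 1C)
3. 2 missionaries and 1 cannibal → the north bank.  (the south bank: 2M 0C; the north bank: 2M 2C)
4. 1 cannibal ← the south bank.  (the south bank: 2M 1C; the north bank: 2M 1C)
5. 2 missionaries and 1 cannibal → the north bank.  (the south bank: 0M 0C; the north bank: 4M 2C)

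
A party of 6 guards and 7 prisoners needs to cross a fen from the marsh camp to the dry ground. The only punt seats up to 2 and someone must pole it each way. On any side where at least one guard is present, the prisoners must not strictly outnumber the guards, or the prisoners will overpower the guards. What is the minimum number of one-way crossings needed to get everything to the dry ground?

impossible

The prisoners already outnumber the guards at the marsh camp before anyone moves, so the starting position itself is disallowed.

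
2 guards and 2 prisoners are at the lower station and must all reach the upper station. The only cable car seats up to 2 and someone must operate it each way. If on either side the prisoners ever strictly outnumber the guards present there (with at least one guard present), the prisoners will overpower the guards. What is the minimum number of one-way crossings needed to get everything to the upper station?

Counting alone: each trip to the upper station takes at most 2 across and each return brings at least 1 back, so after t trips out (and t−1 returns) at most 2t − (t−1) of the 4 are across; that first reaches 4 at t = 3, so at least 5 crossings are needed.
The plan below uses exactly 5 crossings, so it is optimal:
1. 2 prisoners → the upper station.  (the lower station: 2G 0P; the upper station: 0G 2P)
2. 1 prisoner ← the lower station.  (the lower station: 2G 1P; the upper station: 0G 1P)
3. 2 guards → the upper station.  (the lower station: 0G 1P; the upper station: 2G 1P)
4. 1 prisoner ← the lower station.  (the lower station: 0G 2P; the upper station: 2G 0P)
5. 2 prisoners → the upper station.  (the lower station: 0G 0P; the upper station: 2G 2P)

5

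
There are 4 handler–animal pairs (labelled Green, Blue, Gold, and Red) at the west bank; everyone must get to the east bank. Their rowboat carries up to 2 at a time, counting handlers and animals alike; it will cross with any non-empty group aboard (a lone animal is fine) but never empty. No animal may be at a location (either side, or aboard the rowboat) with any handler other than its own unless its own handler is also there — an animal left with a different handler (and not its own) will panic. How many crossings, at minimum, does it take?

impossible

Following every safe sequence of crossings from the start, the most of the 8 that can be at the east bank as the rowboat arrives there on crossings 1, 3, 5 is 2, 3, 4 respectively; the best ever achieved is 4 of 8.
From crossing 7 on, no configuration arises that was not already reachable earlier: only 44 distinct safe configurations (who is on which side, and where the rowboat is) can ever be reached, none of them has everyone across, and every continuation just revisits them. So no valid plan exists.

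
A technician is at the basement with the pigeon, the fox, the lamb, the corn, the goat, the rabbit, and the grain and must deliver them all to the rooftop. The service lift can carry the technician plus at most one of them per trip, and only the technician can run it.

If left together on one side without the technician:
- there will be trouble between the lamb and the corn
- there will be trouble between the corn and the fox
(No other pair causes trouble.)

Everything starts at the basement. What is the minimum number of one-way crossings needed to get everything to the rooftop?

15

Counting alone: the technician can take at most 1 across per trip to the rooftop, so moving all 7 needs at least 7 loaded trips out, with a return between consecutive ones — at least 13 crossings.
The safety rule pushes this higher. Following every safe sequence of crossings, the most of the 7 that can be at the rooftop as the service lift arrives there on crossing 13 is 6 — never all 7.
So no plan with fewer than 15 crossings exists, and this one achieves 15:
1. Technician goes to the rooftop with the corn.
2. Technician goes back to the basement alone.
3. Technician goes to the rooftop with the pigeon.
4. Technician goes back to the basement alone.
5. Technician goes to the rooftop with the fox.
6. Technician goes back to the basement with the corn.
7. Technician goes to the rooftop with the lamb.
8. Technician goes back to the basement alone.
9. Technician goes to the rooftop with the goat.
10. Technician goes back to the basement alone.
11. Technician goes to the rooftop with the rabbit.
12. Technician goes back to the basement alone.
13. Technician goes to the rooftop with the grain.
14. Technician goes back to the basement alone.
15. Technician goes to the rooftop with the corn.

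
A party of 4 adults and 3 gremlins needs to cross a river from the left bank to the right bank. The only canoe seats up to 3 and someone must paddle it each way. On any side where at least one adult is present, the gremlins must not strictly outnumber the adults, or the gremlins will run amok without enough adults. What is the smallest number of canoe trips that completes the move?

5

Counting alone: each trip to the right bank takes at most 3 across and each return brings at least 1 back, so after t trips out (and t−1 returns) at most 3t − (t−1) of the 7 are across; that first reaches 7 at t = 3, so at least 5 crossings are needed.
The plan below uses exactly 5 crossings, so it is optimal:
1. 3 gremlins → the right bank.  (the left bank: 4A 0G; the right bank: 0A 3G)
2. 1 gremlin ← the left bank.  (the left bank: 4A 1G; the right bank: 0A 2G)
3. 3 adults → the right bank.  (the left bank: 1A 1G; the right bank: 3A 2G)
4. 1 adult ← the left bank.  (the left bank: 2A 1G; the right bank: 2A 2G)
5. 2 adults and 1 gremlin → the right bank.  (the left bank: 0A 0G; the right bank: 4A 3G)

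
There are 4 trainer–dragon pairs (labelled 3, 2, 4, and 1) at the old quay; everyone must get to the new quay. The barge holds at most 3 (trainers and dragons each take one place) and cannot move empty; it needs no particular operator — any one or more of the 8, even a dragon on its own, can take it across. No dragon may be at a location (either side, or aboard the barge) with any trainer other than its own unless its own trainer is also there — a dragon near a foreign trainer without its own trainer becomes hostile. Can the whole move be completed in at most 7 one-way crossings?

Counting alone: each trip to the new quay takes at most 3 across and each return brings at least 1 back, so after t trips out (and t−1 returns) at most 3t − (t−1) of the 8 are across; that first reaches 8 at t = 4, so at least 7 crossings are needed.
The safety rule pushes this higher. Following every safe sequence of crossings, the most of the 8 that can be at the new quay as the barge arrives there on crossing 7 is 7 — never all 8.
So the move cannot be finished within 7 crossings. (The shortest complete plan takes 9:)
1. dragon 3 and trainer 3 cross → the new quay.
2. trainer 3 crosses ← the old quay.
3. dragon 2, trainer 2, and trainer 3 cross → the new quay.
4. dragon 3 and trainer 3 cross ← the old quay.
5. trainer 1, trainer 3, and trainer 4 cross → the new quay.
6. dragon 2 crosses ← the old quay.
7. dragon 2 and dragon 3 cross → the new quay.
8. dragon 3 crosses ← the old quay.
9. dragon 1, dragon 3, and dragon 4 cross → the new quay.

No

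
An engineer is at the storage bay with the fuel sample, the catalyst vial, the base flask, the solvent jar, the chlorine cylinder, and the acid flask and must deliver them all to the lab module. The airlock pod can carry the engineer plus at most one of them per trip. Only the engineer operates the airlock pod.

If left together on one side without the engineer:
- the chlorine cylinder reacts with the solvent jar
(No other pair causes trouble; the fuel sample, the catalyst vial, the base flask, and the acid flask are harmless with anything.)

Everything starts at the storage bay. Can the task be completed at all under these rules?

1. Engineer goes to the lab module with the solvent jar.  [the storage bay: the acid flask, the base flask, the catalyst vial, the chlorine cylinder, the fuel sample | the lab module: the solvent jar]
2. Engineer goes back to the storage bay alone.  [the storage bay: the acid flask, the base flask, the catalyst vial, the chlorine cylinder, the fuel sample | the lab module: the solvent jar]
3. Engineer goes to the lab module with the fuel sample.  [the storage bay: the acid flask, the base flask, the catalyst vial, the chlorine cylinder | the lab module: the fuel sample, the solvent jar]
4. Engineer goes back to the storage bay alone.  [the storage bay: the acid flask, the base flask, the catalyst vial, the chlorine cylinder | the lab module: the fuel sample, the solvent jar]
5. Engineer goes to the lab module with the catalyst vial.  [the storage bay: the acid flask, the base flask, the chlorine cylinder | the lab module: the catalyst vial, the fuel sample, the solvent jar]
6. Engineer goes back to the storage bay alone.  [the storage bay: the acid flask, the base flask, the chlorine cylinder | the lab module: the catalyst vial, the fuel sample, the solvent jar]
7. Engineer goes to the lab module with the base flask.  [the storage bay: the acid flask, the chlorine cylinder | the lab module: the base flask, the catalyst vial, the fuel sample, the solvent jar]
8. Engineer goes back to the storage bay alone.  [the storage bay: the acid flask, the chlorine cylinder | the lab module: the base flask, the catalyst vial, the fuel sample, the solvent jar]
9. Engineer goes to the lab module with the acid flask.  [the storage bay: the chlorine cylinder | the lab module: the acid flask, the base flask, the catalyst vial, the fuel sample, the solvent jar]
10. Engineer goes back to the storage bay alone.  [the storage bay: the chlorine cylinder | the lab module: the acid flask, the base flask, the catalyst vial, the fuel sample, the solvent jar]
11. Engineer goes to the lab module with the chlorine cylinder.  [the storage bay: — | the lab module: the acid flask, the base flask, the catalyst vial, the chlorine cylinder, the fuel sample, the solvent jar]

Yes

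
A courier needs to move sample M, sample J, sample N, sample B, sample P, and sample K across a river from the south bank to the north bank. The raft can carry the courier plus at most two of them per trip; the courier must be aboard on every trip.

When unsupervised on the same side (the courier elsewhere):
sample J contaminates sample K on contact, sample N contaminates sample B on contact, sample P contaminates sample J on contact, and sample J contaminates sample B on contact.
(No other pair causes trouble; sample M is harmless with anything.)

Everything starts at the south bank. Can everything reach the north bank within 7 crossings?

Yes

Yes — this plan uses 7 crossings (≤ 7):
1. Courier goes to the north bank with sample J and sample N.  [the south bank: sample B, sample K, sample M, sample P | the north bank: sample J, sample N]
2. Courier goes back to the south bank alone.  [the south bank: sample B, sample K, sample M, sample P | the north bank: sample J, sample N]
3. Courier goes to the north bank with sample M.  [the south bank: sample B, sample K, sample P | the north bank: sample J, sample M, sample N]
4. Courier goes back to the south bank alone.  [the south bank: sample B, sample K, sample P | the north bank: sample J, sample M, sample N]
5. Courier goes to the north bank with sample K and sample P.  [the south bank: sample B | the north bank: sample J, sample K, sample M, sample N, sample P]
6. Courier goes back to the south bank with sample J.  [the south bank: sample B, sample J | the north bank: sample K, sample M, sample N, sample P]
7. Courier goes to the north bank with sample B and sample J.  [the south bank: — | the north bank: sample B, sample J, sample K, sample M, sample N, sample P]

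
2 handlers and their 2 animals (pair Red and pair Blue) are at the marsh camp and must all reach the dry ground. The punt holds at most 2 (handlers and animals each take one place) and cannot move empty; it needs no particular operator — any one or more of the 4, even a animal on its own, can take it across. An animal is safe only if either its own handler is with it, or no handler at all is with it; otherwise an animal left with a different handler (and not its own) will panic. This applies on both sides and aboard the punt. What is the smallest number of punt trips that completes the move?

Counting alone: each trip to the dry ground takes at most 2 across and each return brings at least 1 back, so after t trips out (and t−1 returns) at most 2t − (t−1) of the 4 are across; that first reaches 4 at t = 3, so at least 5 crossings are needed.
The plan below uses exactly 5 crossings, so it is optimal:
1. animal Red and handler Red cross → the dry ground.
2. handler Red crosses ← the marsh camp.
3. handler Blue and handler Red cross → the dry ground.
4. handler Blue crosses ← the marsh camp.
5. animal Blue and handler Blue cross → the dry ground.

5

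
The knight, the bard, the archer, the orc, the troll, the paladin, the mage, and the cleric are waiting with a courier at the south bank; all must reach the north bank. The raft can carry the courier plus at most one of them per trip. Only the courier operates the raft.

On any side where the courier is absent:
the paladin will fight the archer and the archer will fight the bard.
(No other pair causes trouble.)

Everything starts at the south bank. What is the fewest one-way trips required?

Counting alone: the courier can take at most 1 across per trip to the north bank, so moving all 8 needs at least 8 loaded trips out, with a return between consecutive ones — at least 15 crossings.
The safety rule pushes this higher. Following every safe sequence of crossings, the most of the 8 that can be at the north bank as the raft arrives there on crossing 15 is 7 — never all 8.
So no plan with fewer than 17 crossings exists, and this one achieves 17:
1. Courier goes to the north bank with the archer.  [the south bank: the bard, the cleric, the knight, the mage, the orc, the paladin, the troll | the north bank: the archer]
2. Courier goes back to the south bank alone.  [the south bank: the bard, the cleric, the knight, the mage, the orc, the paladin, the troll | the north bank: the archer]
3. Courier goes to the north bank with the knight.  [the south bank: the bard, the cleric, the mage, the orc, the paladin, the troll | the north bank: the archer, the knight]
4. Courier goes back to the south bank alone.  [the south bank: the bard, the cleric, the mage, the orc, the paladin, the troll | the north bank: the archer, the knight]
5. Courier goes to the north bank with the bard.  [the south bank: the cleric, the mage, the orc, the paladin, the troll | the north bank: the archer, the bard, the knight]
6. Courier goes back to the south bank with the archer.  [the south bank: the archer, the cleric, the mage, the orc, the paladin, the troll | the north bank: the bard, the knight]
7. Courier goes to the north bank with the paladin.  [the south bank: the archer, the cleric, the mage, the orc, the troll | the north bank: the bard, the knight, the paladin]
8. Courier goes back to the south bank alone.  [the south bank: the archer, the cleric, the mage, the orc, the troll | the north bank: the bard, the knight, the paladin]
9. Courier goes to the north bank with the orc.  [the south bank: the archer, the cleric, the mage, the troll | the north bank: the bard, the knight, the orc, the paladin]
10. Courier goes back to the south bank alone.  [the south bank: the archer, the cleric, the mage, the troll | the north bank: the bard, the knight, the orc, the paladin]
11. Courier goes to the north bank with the troll.  [the south bank: the archer, the cleric, the mage | the north bank: the bard, the knight, the orc, the paladin, the troll]
12. Courier goes back to the south bank alone.  [the south bank: the archer, the cleric, the mage | the north bank: the bard, the knight, the orc, the paladin, the troll]
13. Courier goes to the north bank with the mage.  [the south bank: the archer, the cleric | the north bank: the bard, the knight, the mage, the orc, the paladin, the troll]
14. Courier goes back to the south bank alone.  [the south bank: the archer, the cleric | the north bank: the bard, the knight, the mage, the orc, the paladin, the troll]
15. Courier goes to the north bank with the cleric.  [the south bank: the archer | the north bank: the bard, the cleric, the knight, the mage, the orc, the paladin, the troll]
16. Courier goes back to the south bank alone.  [the south bank: the archer | the north bank: the bard, the cleric, the knight, the mage, the orc, the paladin, the troll]
17. Courier goes to the north bank with the archer.  [the south bank: — | the north bank: the archer, the bard, the cleric, the knight, the mage, the orc, the paladin, the troll]

17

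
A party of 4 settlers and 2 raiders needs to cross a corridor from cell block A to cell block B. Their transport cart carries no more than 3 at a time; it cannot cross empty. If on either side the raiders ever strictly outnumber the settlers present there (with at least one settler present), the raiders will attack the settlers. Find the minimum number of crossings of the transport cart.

5

Counting alone: each trip to cell block B takes at most 3 across and each return brings at least 1 back, so after t trips out (and t−1 returns) at most 3t − (t−1) of the 6 are across; that first reaches 6 at t = 3, so at least 5 crossings are needed.
The plan below uses exactly 5 crossings, so it is optimal:
1. 2 raiders → cell block B.  (cell block A: 4S 0R; cell block B: 0S 2R)
2. 1 raider ← cell block A.  (cell block A: 4S 1R; cell block B: 0S 1R)
3. 2 settlers and 1 raider → cell block B.  (cell block A: 2S 0R; cell block B: 2S 2R)
4. 1 raider ← cell block A.  (cell block A: 2S 1R; cell block B: 2S 1R)
5. 2 settlers and 1 raider → cell block B.  (cell block A: 0S 0R; cell block B: 4S 2R)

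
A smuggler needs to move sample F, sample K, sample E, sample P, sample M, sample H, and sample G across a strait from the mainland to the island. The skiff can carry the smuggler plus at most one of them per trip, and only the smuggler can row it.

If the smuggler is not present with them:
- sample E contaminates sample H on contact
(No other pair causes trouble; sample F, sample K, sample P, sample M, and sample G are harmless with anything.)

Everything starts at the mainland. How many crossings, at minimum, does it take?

Counting alone: the smuggler can take at most 1 across per trip to the island, so moving all 7 needs at least 7 loaded trips out, with a return between consecutive ones — at least 13 crossings.
The plan below uses exactly 13 crossings, so it is optimal:
1. Smuggler goes to the island with sample E.
2. Smuggler goes back to the mainland alone.
3. Smuggler goes to the island with sample F.
4. Smuggler goes back to the mainland alone.
5. Smuggler goes to the island with sample K.
6. Smuggler goes back to the mainland alone.
7. Smuggler goes to the island with sample P.
8. Smuggler goes back to the mainland alone.
9. Smuggler goes to the island with sample M.
10. Smuggler goes back to the mainland alone.
11. Smuggler goes to the island with sample G.
12. Smuggler goes back to the mainland alone.
13. Smuggler goes to the island with sample H.

13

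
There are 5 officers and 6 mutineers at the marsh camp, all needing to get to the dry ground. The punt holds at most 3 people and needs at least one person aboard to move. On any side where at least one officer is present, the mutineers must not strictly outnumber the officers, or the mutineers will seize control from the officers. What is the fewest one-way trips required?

impossible

The mutineers already outnumber the officers at the marsh camp before anyone moves, so the starting position itself is disallowed.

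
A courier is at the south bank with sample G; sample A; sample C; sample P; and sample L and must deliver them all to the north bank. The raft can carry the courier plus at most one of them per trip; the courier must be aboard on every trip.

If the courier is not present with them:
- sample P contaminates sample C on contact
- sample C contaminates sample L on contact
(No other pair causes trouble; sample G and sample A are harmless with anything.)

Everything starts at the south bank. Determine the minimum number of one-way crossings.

Counting alone: the courier can take at most 1 across per trip to the north bank, so moving all 5 needs at least 5 loaded trips out, with a return between consecutive ones — at least 9 crossings.
The safety rule pushes this higher. Following every safe sequence of crossings, the most of the 5 that can be at the north bank as the raft arrives there on crossing 9 is 4 — never all 5.
So no plan with fewer than 11 crossings exists, and this one achieves 11:
1. Courier goes to the north bank with sample C.  [the south bank: sample A, sample G, sample L, sample P | the north bank: sample C]
2. Courier goes back to the south bank alone.  [the south bank: sample A, sample G, sample L, sample P | the north bank: sample C]
3. Courier goes to the north bank with sample G.  [the south bank: sample A, sample L, sample P | the north bank: sample C, sample G]
4. Courier goes back to the south bank alone.  [the south bank: sample A, sample L, sample P | the north bank: sample C, sample G]
5. Courier goes to the north bank with sample A.  [the south bank: sample L, sample P | the north bank: sample A, sample C, sample G]
6. Courier goes back to the south bank alone.  [the south bank: sample L, sample P | the north bank: sample A, sample C, sample G]
7. Courier goes to the north bank with sample P.  [the south bank: sample L | the north bank: sample A, sample C, sample G, sample P]
8. Courier goes back to the south bank with sample C.  [the south bank: sample C, sample L | the north bank: sample A, sample G, sample P]
9. Courier goes to the north bank with sample L.  [the south bank: sample C | the north bank: sample A, sample G, sample L, sample P]
10. Courier goes back to the south bank alone.  [the south bank: sample C | the north bank: sample A, sample G, sample L, sample P]
11. Courier goes to the north bank with sample C.  [the south bank: — | the north bank: sample A, sample C, sample G, sample L, sample P]

11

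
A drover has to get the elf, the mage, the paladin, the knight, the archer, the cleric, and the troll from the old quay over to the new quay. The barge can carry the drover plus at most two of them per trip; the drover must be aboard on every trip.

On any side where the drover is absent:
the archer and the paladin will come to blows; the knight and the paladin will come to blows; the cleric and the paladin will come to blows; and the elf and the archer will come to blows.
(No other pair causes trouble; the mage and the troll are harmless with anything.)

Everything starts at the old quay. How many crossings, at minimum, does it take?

7

Counting alone: the drover can take at most 2 across per trip to the new quay, so moving all 7 needs at least 4 loaded trips out, with a return between consecutive ones — at least 7 crossings.
The plan below uses exactly 7 crossings, so it is optimal:
1. Drover goes to the new quay with the elf and the paladin.
2. Drover goes back to the old quay alone.
3. Drover goes to the new quay with the mage and the troll.
4. Drover goes back to the old quay alone.
5. Drover goes to the new quay with the cleric and the knight.
6. Drover goes back to the old quay with the paladin.
7. Drover goes to the new quay with the archer and the paladin.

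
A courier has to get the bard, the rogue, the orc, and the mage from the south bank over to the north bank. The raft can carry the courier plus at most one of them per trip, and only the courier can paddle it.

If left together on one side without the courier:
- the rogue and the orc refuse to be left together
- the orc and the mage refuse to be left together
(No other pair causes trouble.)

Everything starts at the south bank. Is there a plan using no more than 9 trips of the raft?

Yes

Yes — this plan uses 9 crossings (≤ 9):
1. Courier goes to the north bank with the orc.
2. Courier goes back to the south bank alone.
3. Courier goes to the north bank with the bard.
4. Courier goes back to the south bank alone.
5. Courier goes to the north bank with the rogue.
6. Courier goes back to the south bank with the orc.
7. Courier goes to the north bank with the mage.
8. Courier goes back to the south bank alone.
9. Courier goes to the north bank with the orc.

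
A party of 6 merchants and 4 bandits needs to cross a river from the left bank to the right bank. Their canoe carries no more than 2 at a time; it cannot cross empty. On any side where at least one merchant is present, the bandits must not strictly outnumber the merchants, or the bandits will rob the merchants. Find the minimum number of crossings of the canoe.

17

Counting alone: each trip to the right bank takes at most 2 across and each return brings at least 1 back, so after t trips out (and t−1 returns) at most 2t − (t−1) of the 10 are across; that first reaches 10 at t = 9, so at least 17 crossings are needed.
The plan below uses exactly 17 crossings, so it is optimal:
1. 2 bandits → the right bank.  (the left bank: 6M 2B; the right bank: 0M 2B)
2. 1 bandit ← the left bank.  (the left bank: 6M 3B; the right bank: 0M 1B)
3. 2 bandits → the right bank.  (the left bank: 6M 1B; the right bank: 0M 3B)
4. 1 bandit ← the left bank.  (the left bank: 6M 2B; the right bank: 0M 2B)
5. 2 merchants → the right bank.  (the left bank: 4M 2B; the right bank: 2M 2B)
6. 1 bandit ← the left bank.  (the left bank: 4M 3B; the right bank: 2M 1B)
7. 1 merchant and 1 bandit → the right bank.  (the left bank: 3M 2B; the right bank: 3M 2B)
8. 1 bandit ← the left bank.  (the left bank: 3M 3B; the right bank: 3M 1B)
9. 2 bandits → the right bank.  (the left bank: 3M 1B; the right bank: 3M 3B)
10. 1 bandit ← the left bank.  (the left bank: 3M 2B; the right bank: 3M 2B)
11. 1 merchant and 1 bandit → the right bank.  (the left bank: 2M 1B; the right bank: 4M 3B)
12. 1 bandit ← the left bank.  (the left bank: 2M 2B; the right bank: 4M 2B)
13. 2 bandits → the right bank.  (the left bank: 2M 0B; the right bank: 4M 4B)
14. 1 bandit ← the left bank.  (the left bank: 2M 1B; the right bank: 4M 3B)
15. 1 merchant and 1 bandit → the right bank.  (the left bank: 1M 0B; the right bank: 5M 4B)
16. 1 bandit ← the left bank.  (the left bank: 1M 1B; the right bank: 5M 3B)
17. 1 merchant and 1 bandit → the right bank.  (the left bank: 0M 0B; the right bank: 6M 4B)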